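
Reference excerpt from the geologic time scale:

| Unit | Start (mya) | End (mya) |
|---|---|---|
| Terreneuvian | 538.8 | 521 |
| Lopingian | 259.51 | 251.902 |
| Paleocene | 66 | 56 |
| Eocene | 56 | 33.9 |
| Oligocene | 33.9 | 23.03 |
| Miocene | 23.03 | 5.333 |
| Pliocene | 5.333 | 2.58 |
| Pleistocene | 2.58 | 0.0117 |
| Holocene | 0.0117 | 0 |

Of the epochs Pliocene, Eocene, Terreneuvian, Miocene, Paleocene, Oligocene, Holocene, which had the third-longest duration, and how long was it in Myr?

Miocene, 17.697 million years

Durations: Pliocene 2.753; Eocene 22.1; Terreneuvian 17.8; Miocene 17.697; Paleocene 10; Oligocene 10.87; Holocene 0.0117 Myr.
Sorted longest-first: Eocene (22.1), Terreneuvian (17.8), Miocene (17.697), Oligocene (10.87), Paleocene (10), Pliocene (2.753), Holocene (0.0117).
The third longest is Miocene at 17.697 Myr.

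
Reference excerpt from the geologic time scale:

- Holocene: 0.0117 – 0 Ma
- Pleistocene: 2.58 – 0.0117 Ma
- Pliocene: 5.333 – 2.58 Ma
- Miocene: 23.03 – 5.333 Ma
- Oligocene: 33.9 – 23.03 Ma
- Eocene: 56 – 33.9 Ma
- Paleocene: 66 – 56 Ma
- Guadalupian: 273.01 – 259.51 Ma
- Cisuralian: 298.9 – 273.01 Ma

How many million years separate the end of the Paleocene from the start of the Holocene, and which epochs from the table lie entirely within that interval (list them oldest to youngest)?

End of Paleocene = 56 Ma; start of Holocene = 0.0117 Ma.
Gap = 56 − 0.0117 = 55.9883 Myr.
Epochs wholly inside 56–0.0117 Ma: Eocene (56–33.9), Oligocene (33.9–23.03), Miocene (23.03–5.333), Pliocene (5.333–2.58), Pleistocene (2.58–0.0117).

55.9883 million years; Eocene, Oligocene, Miocene, Pliocene, Pleistocene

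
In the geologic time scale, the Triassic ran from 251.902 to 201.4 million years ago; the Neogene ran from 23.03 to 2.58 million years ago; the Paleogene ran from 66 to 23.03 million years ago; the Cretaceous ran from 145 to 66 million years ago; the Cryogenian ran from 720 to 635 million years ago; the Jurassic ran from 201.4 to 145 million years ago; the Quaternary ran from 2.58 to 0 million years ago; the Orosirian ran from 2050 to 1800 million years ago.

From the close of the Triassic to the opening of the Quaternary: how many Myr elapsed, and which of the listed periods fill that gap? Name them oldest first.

198.82 million years; Jurassic, Cretaceous, Paleogene, Neogene

The Triassic closes at 201.4 Ma and the Quaternary opens at 2.58 Ma, so the interval is 201.4 − 2.58 = 198.82 Myr.
A period fits inside if it starts at or after 201.4 Ma and ends at or before 2.58 Ma; oldest first that gives Jurassic, Cretaceous, Paleogene, Neogene.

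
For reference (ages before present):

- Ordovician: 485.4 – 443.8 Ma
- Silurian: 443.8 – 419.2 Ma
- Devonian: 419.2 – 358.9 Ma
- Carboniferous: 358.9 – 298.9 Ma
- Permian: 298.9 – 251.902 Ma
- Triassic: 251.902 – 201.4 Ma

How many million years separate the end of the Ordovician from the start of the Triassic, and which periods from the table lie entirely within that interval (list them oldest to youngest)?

191.898 million years; Silurian, Devonian, Carboniferous, Permian

The Ordovician closes at 443.8 Ma and the Triassic opens at 251.902 Ma, so the interval is 443.8 − 251.902 = 191.898 Myr.
A period fits inside if it starts at or after 443.8 Ma and ends at or before 251.902 Ma; oldest first that gives Silurian, Devonian, Carboniferous, Permian.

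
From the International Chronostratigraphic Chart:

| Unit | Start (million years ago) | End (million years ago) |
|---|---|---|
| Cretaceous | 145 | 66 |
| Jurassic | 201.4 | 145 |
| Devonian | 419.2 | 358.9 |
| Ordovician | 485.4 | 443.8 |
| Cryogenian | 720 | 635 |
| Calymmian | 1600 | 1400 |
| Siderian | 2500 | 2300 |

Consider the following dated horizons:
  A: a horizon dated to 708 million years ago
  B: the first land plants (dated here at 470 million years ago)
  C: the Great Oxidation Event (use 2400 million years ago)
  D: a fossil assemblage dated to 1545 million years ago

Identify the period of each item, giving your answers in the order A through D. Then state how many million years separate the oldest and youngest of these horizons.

Match each age against the start–end ranges in the excerpt: A = 708 Ma → Cryogenian (720–635); B = 470 Ma → Ordovician (485.4–443.8); C = 2400 Ma → Siderian (2500–2300); D = 1545 Ma → Calymmian (1600–1400).
The largest age is 2400 Ma and the smallest is 470 Ma; their difference is 1930 Myr.

A — Cryogenian; B — Ordovician; C — Siderian; D — Calymmian; span 1930 million years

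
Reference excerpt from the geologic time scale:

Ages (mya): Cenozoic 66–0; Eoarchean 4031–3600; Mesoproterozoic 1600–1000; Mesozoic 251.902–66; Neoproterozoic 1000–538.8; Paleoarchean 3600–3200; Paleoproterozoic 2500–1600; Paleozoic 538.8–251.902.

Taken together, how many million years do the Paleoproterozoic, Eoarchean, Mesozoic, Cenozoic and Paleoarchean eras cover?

Each duration: Paleoproterozoic = 900; Eoarchean = 431; Mesozoic = 185.902; Cenozoic = 66; Paleoarchean = 400.
Sum: 900 + 431 + 185.902 + 66 + 400 = 1982.902 Myr.

1982.902 million years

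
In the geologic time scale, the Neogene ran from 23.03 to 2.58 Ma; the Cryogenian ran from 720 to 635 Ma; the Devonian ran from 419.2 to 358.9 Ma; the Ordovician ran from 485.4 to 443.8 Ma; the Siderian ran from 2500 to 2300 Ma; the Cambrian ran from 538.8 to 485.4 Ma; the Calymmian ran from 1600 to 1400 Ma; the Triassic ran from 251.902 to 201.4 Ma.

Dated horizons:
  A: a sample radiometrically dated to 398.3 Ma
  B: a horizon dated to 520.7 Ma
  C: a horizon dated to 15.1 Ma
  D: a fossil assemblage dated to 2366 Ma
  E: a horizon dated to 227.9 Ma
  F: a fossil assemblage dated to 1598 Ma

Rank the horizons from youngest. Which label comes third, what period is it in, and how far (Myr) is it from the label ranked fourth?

A, in the Devonian; 122.4 million years to B

Smaller Ma means younger, so youngest first: C 15.1 < E 227.9 < A 398.3 < B 520.7 < F 1598 < D 2366.
Counting 3 along gives A (398.3 Ma); the excerpt puts that inside the Devonian, 419.2–358.9 Ma.
Next in line is B (520.7 Ma), and 520.7 − 398.3 = 122.4 Myr.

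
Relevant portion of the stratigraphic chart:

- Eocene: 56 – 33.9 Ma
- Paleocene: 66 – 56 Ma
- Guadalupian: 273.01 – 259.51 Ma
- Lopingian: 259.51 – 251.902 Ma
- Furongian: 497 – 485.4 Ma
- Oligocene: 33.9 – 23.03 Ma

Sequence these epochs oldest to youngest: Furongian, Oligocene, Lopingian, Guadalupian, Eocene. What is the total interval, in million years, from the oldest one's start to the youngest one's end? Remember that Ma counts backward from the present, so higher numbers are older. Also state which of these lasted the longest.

Start ages (Ma): Furongian 497, Guadalupian 273.01, Lopingian 259.51, Eocene 56, Oligocene 33.9.
Ordered oldest to youngest: Furongian, Guadalupian, Lopingian, Eocene, Oligocene.
Span = 497 − 23.03 = 473.97 Myr.
Durations: Oligocene 10.87, Furongian 11.6, Lopingian 7.608, Guadalupian 13.5, Eocene 22.1 → longest is Eocene (22.1 Myr).

Furongian, Guadalupian, Lopingian, Eocene, Oligocene; total span 473.97 Myr; longest is Eocene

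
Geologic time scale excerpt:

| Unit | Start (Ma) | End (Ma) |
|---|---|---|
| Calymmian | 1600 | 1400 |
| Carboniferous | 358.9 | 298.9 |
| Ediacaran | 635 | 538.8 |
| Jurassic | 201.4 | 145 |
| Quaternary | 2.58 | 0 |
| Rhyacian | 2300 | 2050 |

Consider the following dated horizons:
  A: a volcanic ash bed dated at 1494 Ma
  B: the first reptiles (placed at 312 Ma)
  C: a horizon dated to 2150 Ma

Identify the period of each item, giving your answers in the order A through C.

A: 1494 Ma lies in 1600–1400 Ma, so Calymmian.
B: 312 Ma lies in 358.9–298.9 Ma, so Carboniferous.
C: 2150 Ma lies in 2300–2050 Ma, so Rhyacian.

A — Calymmian; B — Carboniferous; C — Rhyacian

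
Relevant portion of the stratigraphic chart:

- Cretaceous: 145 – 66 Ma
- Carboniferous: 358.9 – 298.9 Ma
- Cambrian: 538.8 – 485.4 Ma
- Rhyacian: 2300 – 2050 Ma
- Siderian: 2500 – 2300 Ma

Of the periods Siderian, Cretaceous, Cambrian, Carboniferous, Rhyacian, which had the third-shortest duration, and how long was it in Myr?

Start − end for each: Siderian 2500 − 2300 = 200; Cretaceous 145 − 66 = 79; Cambrian 538.8 − 485.4 = 53.4; Carboniferous 358.9 − 298.9 = 60; Rhyacian 2300 − 2050 = 250.
Ranking these from shortest: Cambrian < Carboniferous < Cretaceous < Siderian < Rhyacian.
Position 3 in that ranking is Cretaceous, which lasted 79 Myr.

Cretaceous, 79 million years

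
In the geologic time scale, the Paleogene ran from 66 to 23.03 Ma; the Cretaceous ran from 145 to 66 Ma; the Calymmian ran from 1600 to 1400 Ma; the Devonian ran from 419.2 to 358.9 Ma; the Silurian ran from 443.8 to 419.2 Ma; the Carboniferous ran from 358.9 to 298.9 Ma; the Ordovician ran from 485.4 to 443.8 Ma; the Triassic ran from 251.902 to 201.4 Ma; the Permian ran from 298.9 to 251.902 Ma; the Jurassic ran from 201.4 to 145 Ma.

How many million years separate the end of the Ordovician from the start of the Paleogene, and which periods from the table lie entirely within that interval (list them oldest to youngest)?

The Ordovician closes at 443.8 Ma and the Paleogene opens at 66 Ma, so the interval is 443.8 − 66 = 377.8 Myr.
A period fits inside if it starts at or after 443.8 Ma and ends at or before 66 Ma; oldest first that gives Silurian, Devonian, Carboniferous, Permian, Triassic, Jurassic, Cretaceous.

377.8 million years; Silurian, Devonian, Carboniferous, Permian, Triassic, Jurassic, Cretaceous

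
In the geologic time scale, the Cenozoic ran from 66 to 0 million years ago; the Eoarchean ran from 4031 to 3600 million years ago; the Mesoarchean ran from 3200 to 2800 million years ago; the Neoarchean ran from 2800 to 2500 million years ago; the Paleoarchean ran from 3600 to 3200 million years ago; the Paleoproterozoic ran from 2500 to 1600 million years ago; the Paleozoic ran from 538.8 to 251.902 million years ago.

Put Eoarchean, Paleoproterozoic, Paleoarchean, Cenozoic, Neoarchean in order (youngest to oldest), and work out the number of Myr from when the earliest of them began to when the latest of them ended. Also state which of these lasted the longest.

From the excerpt: Eoarchean 4031–3600; Paleoproterozoic 2500–1600; Paleoarchean 3600–3200; Cenozoic 66–0; Neoarchean 2800–2500 (Ma).
Larger Ma is earlier, so the oldest is Eoarchean and the youngest is Cenozoic; youngest to oldest: Cenozoic, Paleoproterozoic, Neoarchean, Paleoarchean, Eoarchean.
Oldest start 4031 minus youngest end 0 gives 4031 Myr overall.
Individual lengths (start − end): Paleoarchean 400; Paleoproterozoic 900; Eoarchean 431; Cenozoic 66; Neoarchean 300. The largest is Paleoproterozoic at 900 Myr.

Cenozoic, Paleoproterozoic, Neoarchean, Paleoarchean, Eoarchean; total span 4031 Myr; longest is Paleoproterozoic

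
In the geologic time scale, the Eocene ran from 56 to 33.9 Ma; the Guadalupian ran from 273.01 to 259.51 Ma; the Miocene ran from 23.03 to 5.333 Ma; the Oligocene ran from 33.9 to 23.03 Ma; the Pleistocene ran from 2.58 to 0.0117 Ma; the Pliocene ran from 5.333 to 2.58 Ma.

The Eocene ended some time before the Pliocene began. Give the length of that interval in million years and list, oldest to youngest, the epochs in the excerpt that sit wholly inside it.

The Eocene closes at 33.9 Ma and the Pliocene opens at 5.333 Ma, so the interval is 33.9 − 5.333 = 28.567 Myr.
An epoch fits inside if it starts at or after 33.9 Ma and ends at or before 5.333 Ma; oldest first that gives Oligocene, Miocene.

28.567 million years; Oligocene, Miocene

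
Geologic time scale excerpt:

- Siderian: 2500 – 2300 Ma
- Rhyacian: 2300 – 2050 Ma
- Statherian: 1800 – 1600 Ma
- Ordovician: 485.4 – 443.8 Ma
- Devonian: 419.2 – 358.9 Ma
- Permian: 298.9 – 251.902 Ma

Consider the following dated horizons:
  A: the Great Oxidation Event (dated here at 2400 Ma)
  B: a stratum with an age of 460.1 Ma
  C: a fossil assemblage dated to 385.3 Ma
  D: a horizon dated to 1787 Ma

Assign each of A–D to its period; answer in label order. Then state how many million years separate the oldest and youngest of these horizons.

A — Siderian; B — Ordovician; C — Devonian; D — Statherian; span 2014.7 million years

Match each age against the start–end ranges in the excerpt: A = 2400 Ma → Siderian (2500–2300); B = 460.1 Ma → Ordovician (485.4–443.8); C = 385.3 Ma → Devonian (419.2–358.9); D = 1787 Ma → Statherian (1800–1600).
The largest age is 2400 Ma and the smallest is 385.3 Ma; their difference is 2014.7 Myr.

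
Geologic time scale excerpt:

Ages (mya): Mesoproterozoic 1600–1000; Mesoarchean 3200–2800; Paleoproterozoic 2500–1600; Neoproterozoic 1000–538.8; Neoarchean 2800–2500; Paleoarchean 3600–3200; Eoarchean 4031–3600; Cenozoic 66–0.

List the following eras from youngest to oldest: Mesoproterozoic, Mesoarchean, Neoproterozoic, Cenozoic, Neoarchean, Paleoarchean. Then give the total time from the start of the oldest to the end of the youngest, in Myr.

Cenozoic, Neoproterozoic, Mesoproterozoic, Neoarchean, Mesoarchean, Paleoarchean; total span 3600 Myr

Start ages (Ma): Paleoarchean 3600, Mesoarchean 3200, Neoarchean 2800, Mesoproterozoic 1600, Neoproterozoic 1000, Cenozoic 66.
Ordered youngest to oldest: Cenozoic, Neoproterozoic, Mesoproterozoic, Neoarchean, Mesoarchean, Paleoarchean.
Span = 3600 − 0 = 3600 Myr.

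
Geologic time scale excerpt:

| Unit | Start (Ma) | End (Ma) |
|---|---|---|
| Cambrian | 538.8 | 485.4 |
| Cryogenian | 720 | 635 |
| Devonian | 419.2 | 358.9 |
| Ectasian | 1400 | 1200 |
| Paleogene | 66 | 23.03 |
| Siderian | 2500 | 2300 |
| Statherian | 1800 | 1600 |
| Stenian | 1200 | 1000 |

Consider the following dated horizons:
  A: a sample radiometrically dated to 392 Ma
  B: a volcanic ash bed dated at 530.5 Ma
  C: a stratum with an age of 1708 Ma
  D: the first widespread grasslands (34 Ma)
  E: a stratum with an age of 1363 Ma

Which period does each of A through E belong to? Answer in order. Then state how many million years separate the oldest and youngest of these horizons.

A — Devonian; B — Cambrian; C — Statherian; D — Paleogene; E — Ectasian; span 1674 million years

Match each age against the start–end ranges in the excerpt: A = 392 Ma → Devonian (419.2–358.9); B = 530.5 Ma → Cambrian (538.8–485.4); C = 1708 Ma → Statherian (1800–1600); D = 34 Ma → Paleogene (66–23.03); E = 1363 Ma → Ectasian (1400–1200).
The largest age is 1708 Ma and the smallest is 34 Ma; their difference is 1674 Myr.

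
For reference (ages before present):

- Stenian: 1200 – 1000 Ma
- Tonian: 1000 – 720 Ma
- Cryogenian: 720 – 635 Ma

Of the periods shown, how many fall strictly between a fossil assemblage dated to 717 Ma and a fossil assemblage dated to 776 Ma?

Checking each listed span, none has both start < 776 Ma and end > 717 Ma — every period straddles one of the two dates or lies outside them — so the count is 0.

0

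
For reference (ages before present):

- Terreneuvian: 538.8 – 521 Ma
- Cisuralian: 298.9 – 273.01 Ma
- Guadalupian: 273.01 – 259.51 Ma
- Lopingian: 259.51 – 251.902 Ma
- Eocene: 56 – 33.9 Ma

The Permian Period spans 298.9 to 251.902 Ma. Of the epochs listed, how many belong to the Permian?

Epochs inside 298.9–251.902 Ma: Cisuralian, Guadalupian, Lopingian — 3 in total.

3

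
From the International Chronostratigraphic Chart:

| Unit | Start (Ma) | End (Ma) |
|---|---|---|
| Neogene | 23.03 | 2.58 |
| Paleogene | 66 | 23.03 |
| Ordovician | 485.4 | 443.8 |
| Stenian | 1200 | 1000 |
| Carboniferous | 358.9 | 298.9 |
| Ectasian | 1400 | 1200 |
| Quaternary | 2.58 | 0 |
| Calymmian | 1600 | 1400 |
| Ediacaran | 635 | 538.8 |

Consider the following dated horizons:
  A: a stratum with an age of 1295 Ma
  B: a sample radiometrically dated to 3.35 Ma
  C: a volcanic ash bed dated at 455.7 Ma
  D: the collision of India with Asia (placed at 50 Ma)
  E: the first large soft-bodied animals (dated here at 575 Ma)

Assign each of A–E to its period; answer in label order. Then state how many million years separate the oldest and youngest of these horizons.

A — Ectasian; B — Neogene; C — Ordovician; D — Paleogene; E — Ediacaran; span 1291.65 million years

A: 1295 Ma lies in 1400–1200 Ma, so Ectasian.
B: 3.35 Ma lies in 23.03–2.58 Ma, so Neogene.
C: 455.7 Ma lies in 485.4–443.8 Ma, so Ordovician.
D: 50 Ma lies in 66–23.03 Ma, so Paleogene.
E: 575 Ma lies in 635–538.8 Ma, so Ediacaran.
Oldest = 1295 Ma, youngest = 3.35 Ma → span 1291.65 Myr.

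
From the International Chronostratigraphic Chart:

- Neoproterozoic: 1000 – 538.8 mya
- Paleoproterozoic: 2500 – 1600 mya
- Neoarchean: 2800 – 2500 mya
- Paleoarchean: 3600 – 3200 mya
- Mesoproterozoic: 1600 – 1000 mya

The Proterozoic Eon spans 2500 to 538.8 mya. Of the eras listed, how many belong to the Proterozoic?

3

Eras inside 2500–538.8 Ma: Paleoproterozoic, Mesoproterozoic, Neoproterozoic — 3 in total.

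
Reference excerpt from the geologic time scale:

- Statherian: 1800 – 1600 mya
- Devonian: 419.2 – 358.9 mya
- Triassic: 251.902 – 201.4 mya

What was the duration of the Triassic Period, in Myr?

50.502 million years

251.902 − 201.4 = 50.502 million years.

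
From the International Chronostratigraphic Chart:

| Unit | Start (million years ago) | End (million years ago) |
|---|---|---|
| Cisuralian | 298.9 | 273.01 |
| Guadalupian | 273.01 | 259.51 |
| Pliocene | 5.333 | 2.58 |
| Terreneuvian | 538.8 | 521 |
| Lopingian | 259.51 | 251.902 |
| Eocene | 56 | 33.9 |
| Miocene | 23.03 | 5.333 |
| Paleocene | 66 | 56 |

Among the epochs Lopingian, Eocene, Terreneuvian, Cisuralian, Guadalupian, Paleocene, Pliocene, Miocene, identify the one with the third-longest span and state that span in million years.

Start − end for each: Lopingian 259.51 − 251.902 = 7.608; Eocene 56 − 33.9 = 22.1; Terreneuvian 538.8 − 521 = 17.8; Cisuralian 298.9 − 273.01 = 25.89; Guadalupian 273.01 − 259.51 = 13.5; Paleocene 66 − 56 = 10; Pliocene 5.333 − 2.58 = 2.753; Miocene 23.03 − 5.333 = 17.697.
Ranking these from longest: Cisuralian > Eocene > Terreneuvian > Miocene > Guadalupian > Paleocene > Lopingian > Pliocene.
Position 3 in that ranking is Terreneuvian, which lasted 17.8 Myr.

Terreneuvian, 17.8 million years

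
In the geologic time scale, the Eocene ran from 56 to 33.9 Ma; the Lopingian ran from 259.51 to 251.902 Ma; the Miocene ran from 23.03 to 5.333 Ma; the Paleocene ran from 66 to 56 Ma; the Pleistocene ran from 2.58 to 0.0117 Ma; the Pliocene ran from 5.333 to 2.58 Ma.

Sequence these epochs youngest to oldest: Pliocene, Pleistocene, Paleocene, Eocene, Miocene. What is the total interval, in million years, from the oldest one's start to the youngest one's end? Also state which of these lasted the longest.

Pleistocene → Pliocene → Miocene → Eocene → Paleocene; total span 65.9883 Myr; longest is Eocene

From the excerpt: Pliocene 5.333–2.58; Pleistocene 2.58–0.0117; Paleocene 66–56; Eocene 56–33.9; Miocene 23.03–5.333 (Ma).
Larger Ma is earlier, so the oldest is Paleocene and the youngest is Pleistocene; youngest to oldest: Pleistocene, Pliocene, Miocene, Eocene, Paleocene.
Oldest start 66 minus youngest end 0.0117 gives 65.9883 Myr overall.
Individual lengths (start − end): Paleocene 10; Eocene 22.1; Pliocene 2.753; Pleistocene 2.5683; Miocene 17.697. The largest is Eocene at 22.1 Myr.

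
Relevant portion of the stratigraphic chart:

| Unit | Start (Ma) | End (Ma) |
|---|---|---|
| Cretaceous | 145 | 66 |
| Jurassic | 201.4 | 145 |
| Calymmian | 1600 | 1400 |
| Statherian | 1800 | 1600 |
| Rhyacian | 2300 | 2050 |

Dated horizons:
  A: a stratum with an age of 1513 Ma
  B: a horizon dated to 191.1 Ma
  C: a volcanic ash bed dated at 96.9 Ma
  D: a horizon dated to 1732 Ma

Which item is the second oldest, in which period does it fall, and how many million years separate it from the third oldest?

Larger Ma means older, so oldest first: D 1732 > A 1513 > B 191.1 > C 96.9.
Counting 2 along gives A (1513 Ma); the excerpt puts that inside the Calymmian, 1600–1400 Ma.
Next in line is B (191.1 Ma), and 1513 − 191.1 = 1321.9 Myr.

A, in the Calymmian; 1321.9 million years to B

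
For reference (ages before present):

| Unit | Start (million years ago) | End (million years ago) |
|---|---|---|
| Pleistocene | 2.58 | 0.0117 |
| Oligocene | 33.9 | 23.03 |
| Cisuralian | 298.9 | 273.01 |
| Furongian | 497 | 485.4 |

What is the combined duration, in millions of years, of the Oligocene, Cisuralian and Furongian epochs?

48.36 million years

Duration is start − end for each: (33.9 − 23.03) + (298.9 − 273.01) + (497 − 485.4).
That is 10.87 + 25.89 + 11.6, which totals 48.36 million years.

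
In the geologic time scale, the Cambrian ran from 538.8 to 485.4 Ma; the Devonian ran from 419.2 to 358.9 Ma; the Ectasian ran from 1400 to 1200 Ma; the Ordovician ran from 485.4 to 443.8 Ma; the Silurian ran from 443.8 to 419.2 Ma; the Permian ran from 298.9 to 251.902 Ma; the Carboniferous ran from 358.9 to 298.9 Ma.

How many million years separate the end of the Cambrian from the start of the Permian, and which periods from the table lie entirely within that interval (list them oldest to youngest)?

186.5 million years; Ordovician, Silurian, Devonian, Carboniferous

End of Cambrian = 485.4 Ma; start of Permian = 298.9 Ma.
Gap = 485.4 − 298.9 = 186.5 Myr.
Periods wholly inside 485.4–298.9 Ma: Ordovician (485.4–443.8), Silurian (443.8–419.2), Devonian (419.2–358.9), Carboniferous (358.9–298.9).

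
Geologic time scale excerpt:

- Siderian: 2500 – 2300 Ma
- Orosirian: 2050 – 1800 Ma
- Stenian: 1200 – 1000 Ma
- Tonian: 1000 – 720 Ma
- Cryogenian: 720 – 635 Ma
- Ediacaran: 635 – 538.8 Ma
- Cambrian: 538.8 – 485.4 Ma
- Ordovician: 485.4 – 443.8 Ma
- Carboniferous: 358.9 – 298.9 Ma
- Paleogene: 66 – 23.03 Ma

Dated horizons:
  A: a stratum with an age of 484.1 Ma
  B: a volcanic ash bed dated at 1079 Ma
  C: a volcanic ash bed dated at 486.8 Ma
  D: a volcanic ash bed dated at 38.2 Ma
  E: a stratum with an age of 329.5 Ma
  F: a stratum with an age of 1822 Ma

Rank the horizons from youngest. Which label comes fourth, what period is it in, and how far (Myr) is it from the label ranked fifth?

C, in the Cambrian; 592.2 million years to B

Smaller Ma means younger, so youngest first: D 38.2 < E 329.5 < A 484.1 < C 486.8 < B 1079 < F 1822.
Counting 4 along gives C (486.8 Ma); the excerpt puts that inside the Cambrian, 538.8–485.4 Ma.
Next in line is B (1079 Ma), and 1079 − 486.8 = 592.2 Myr.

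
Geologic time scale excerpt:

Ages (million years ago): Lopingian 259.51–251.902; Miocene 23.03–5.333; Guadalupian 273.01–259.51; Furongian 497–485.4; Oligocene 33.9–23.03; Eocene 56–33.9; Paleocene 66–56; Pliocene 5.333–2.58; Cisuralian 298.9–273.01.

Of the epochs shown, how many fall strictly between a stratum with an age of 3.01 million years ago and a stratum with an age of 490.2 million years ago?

490.2 Ma sits inside the Furongian (497–485.4) and 3.01 Ma inside the Pliocene (5.333–2.58); neither of those is wholly between the two dates.
The listed epochs lying completely between them are Cisuralian, Guadalupian, Lopingian, Paleocene, Eocene, Oligocene, Miocene — 7 in all.

7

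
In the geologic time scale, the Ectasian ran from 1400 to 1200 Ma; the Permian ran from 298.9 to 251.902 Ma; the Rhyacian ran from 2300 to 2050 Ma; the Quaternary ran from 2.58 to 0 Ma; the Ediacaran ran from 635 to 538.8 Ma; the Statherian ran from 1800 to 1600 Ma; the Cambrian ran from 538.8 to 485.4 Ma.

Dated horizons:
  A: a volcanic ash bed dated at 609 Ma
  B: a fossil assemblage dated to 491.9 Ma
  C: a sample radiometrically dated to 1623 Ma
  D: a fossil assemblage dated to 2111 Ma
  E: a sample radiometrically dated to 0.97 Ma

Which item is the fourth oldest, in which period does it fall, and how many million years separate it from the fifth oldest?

Larger Ma means older, so oldest first: D 2111 > C 1623 > A 609 > B 491.9 > E 0.97.
Counting 4 along gives B (491.9 Ma); the excerpt puts that inside the Cambrian, 538.8–485.4 Ma.
Next in line is E (0.97 Ma), and 491.9 − 0.97 = 490.93 Myr.

B, in the Cambrian; 490.93 million years to E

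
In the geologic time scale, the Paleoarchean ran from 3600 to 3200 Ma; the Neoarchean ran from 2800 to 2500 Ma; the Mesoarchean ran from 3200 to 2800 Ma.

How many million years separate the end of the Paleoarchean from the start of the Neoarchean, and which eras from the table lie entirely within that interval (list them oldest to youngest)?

End of Paleoarchean = 3200 Ma; start of Neoarchean = 2800 Ma.
Gap = 3200 − 2800 = 400 Myr.
Eras wholly inside 3200–2800 Ma: Mesoarchean (3200–2800).

400 million years; Mesoarchean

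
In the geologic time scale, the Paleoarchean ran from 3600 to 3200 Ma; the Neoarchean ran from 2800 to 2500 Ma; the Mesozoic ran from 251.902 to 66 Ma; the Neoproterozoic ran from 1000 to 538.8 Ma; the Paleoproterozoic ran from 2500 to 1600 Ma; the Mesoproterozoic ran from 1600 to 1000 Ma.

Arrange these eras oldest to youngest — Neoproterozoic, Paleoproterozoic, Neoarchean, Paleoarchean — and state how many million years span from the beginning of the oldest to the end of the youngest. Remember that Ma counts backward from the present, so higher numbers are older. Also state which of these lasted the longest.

From the excerpt: Neoproterozoic 1000–538.8; Paleoproterozoic 2500–1600; Neoarchean 2800–2500; Paleoarchean 3600–3200 (Ma).
Larger Ma is earlier, so the oldest is Paleoarchean and the youngest is Neoproterozoic; oldest to youngest: Paleoarchean, Neoarchean, Paleoproterozoic, Neoproterozoic.
Oldest start 3600 minus youngest end 538.8 gives 3061.2 Myr overall.
Individual lengths (start − end): Neoproterozoic 461.2; Paleoproterozoic 900; Neoarchean 300; Paleoarchean 400. The largest is Paleoproterozoic at 900 Myr.

Paleoarchean → Neoarchean → Paleoproterozoic → Neoproterozoic; total span 3061.2 Myr; longest is Paleoproterozoic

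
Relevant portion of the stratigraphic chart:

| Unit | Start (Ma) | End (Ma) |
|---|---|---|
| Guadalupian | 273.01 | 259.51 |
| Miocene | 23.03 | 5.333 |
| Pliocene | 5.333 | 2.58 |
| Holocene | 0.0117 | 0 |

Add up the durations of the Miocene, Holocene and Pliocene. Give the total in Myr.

20.4617 million years

Duration is start − end for each: (23.03 − 5.333) + (0.0117 − 0) + (5.333 − 2.58).
That is 17.697 + 0.0117 + 2.753, which totals 20.4617 million years.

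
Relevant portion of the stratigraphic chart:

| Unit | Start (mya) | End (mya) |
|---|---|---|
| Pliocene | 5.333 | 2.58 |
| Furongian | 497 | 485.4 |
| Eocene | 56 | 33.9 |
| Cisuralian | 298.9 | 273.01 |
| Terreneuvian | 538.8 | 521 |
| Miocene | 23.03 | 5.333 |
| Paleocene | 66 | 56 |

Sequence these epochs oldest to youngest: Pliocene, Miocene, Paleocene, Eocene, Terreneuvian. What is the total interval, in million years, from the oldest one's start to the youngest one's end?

Start ages (Ma): Terreneuvian 538.8, Paleocene 66, Eocene 56, Miocene 23.03, Pliocene 5.333.
Ordered oldest to youngest: Terreneuvian, Paleocene, Eocene, Miocene, Pliocene.
Span = 538.8 − 2.58 = 536.22 Myr.

Terreneuvian, Paleocene, Eocene, Miocene, Pliocene; total span 536.22 Myr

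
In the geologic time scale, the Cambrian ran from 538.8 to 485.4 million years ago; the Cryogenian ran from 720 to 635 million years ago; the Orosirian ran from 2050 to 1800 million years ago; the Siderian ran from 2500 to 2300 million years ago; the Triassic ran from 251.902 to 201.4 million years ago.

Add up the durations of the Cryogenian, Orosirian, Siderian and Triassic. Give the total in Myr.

585.502 million years

Duration is start − end for each: (720 − 635) + (2050 − 1800) + (2500 − 2300) + (251.902 − 201.4).
That is 85 + 250 + 200 + 50.502, which totals 585.502 million years.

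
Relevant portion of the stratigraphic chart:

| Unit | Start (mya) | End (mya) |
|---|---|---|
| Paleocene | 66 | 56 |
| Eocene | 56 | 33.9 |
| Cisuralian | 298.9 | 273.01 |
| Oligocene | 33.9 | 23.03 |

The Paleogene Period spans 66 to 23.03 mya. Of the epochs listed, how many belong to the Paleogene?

3

Epochs inside 66–23.03 Ma: Paleocene, Eocene, Oligocene — 3 in total.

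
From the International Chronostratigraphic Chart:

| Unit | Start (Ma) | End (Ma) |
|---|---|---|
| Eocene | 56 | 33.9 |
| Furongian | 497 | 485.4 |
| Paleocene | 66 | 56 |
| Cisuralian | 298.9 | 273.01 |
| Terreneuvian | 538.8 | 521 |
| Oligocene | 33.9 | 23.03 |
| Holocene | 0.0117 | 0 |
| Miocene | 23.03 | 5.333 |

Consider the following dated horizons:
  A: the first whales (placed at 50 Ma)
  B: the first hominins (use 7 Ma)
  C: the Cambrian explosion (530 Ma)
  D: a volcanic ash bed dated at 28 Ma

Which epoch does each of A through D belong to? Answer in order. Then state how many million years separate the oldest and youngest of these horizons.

A — Eocene; B — Miocene; C — Terreneuvian; D — Oligocene; span 523 million years

Match each age against the start–end ranges in the excerpt: A = 50 Ma → Eocene (56–33.9); B = 7 Ma → Miocene (23.03–5.333); C = 530 Ma → Terreneuvian (538.8–521); D = 28 Ma → Oligocene (33.9–23.03).
The largest age is 530 Ma and the smallest is 7 Ma; their difference is 523 Myr.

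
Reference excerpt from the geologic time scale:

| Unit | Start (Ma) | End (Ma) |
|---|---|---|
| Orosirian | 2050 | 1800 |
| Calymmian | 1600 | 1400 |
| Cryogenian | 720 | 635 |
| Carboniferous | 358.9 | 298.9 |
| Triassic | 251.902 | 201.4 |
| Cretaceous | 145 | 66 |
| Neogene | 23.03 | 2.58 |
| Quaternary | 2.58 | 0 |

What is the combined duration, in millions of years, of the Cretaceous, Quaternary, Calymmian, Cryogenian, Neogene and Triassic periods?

437.532 million years

Each duration: Cretaceous = 79; Quaternary = 2.58; Calymmian = 200; Cryogenian = 85; Neogene = 20.45; Triassic = 50.502.
Sum: 79 + 2.58 + 200 + 85 + 20.45 + 50.502 = 437.532 Myr.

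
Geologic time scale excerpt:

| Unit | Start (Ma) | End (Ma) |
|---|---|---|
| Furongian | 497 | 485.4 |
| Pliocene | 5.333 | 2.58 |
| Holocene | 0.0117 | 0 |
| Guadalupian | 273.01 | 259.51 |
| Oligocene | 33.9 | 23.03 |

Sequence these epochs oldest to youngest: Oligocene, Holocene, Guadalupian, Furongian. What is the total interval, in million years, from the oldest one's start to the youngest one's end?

Furongian, Guadalupian, Oligocene, Holocene; total span 497 Myr

From the excerpt: Oligocene 33.9–23.03; Holocene 0.0117–0; Guadalupian 273.01–259.51; Furongian 497–485.4 (Ma).
Larger Ma is earlier, so the oldest is Furongian and the youngest is Holocene; oldest to youngest: Furongian, Guadalupian, Oligocene, Holocene.
Oldest start 497 minus youngest end 0 gives 497 Myr overall.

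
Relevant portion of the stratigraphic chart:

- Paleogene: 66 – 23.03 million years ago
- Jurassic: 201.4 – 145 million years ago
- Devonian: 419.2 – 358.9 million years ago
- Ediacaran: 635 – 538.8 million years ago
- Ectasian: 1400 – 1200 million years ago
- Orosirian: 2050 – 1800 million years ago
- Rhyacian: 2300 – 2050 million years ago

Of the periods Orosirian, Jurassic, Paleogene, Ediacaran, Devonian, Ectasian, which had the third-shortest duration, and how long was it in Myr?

Durations: Orosirian 250; Jurassic 56.4; Paleogene 42.97; Ediacaran 96.2; Devonian 60.3; Ectasian 200 Myr.
Sorted shortest-first: Paleogene (42.97), Jurassic (56.4), Devonian (60.3), Ediacaran (96.2), Ectasian (200), Orosirian (250).
The third shortest is Devonian at 60.3 Myr.

Devonian, 60.3 million years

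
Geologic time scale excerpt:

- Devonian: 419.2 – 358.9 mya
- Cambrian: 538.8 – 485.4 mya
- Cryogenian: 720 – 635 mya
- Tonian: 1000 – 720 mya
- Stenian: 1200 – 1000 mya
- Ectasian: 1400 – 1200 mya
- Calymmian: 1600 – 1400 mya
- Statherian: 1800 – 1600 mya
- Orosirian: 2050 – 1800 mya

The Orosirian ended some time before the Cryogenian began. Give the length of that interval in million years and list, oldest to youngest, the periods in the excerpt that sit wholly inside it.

The Orosirian closes at 1800 Ma and the Cryogenian opens at 720 Ma, so the interval is 1800 − 720 = 1080 Myr.
A period fits inside if it starts at or after 1800 Ma and ends at or before 720 Ma; oldest first that gives Statherian, Calymmian, Ectasian, Stenian, Tonian.

1080 million years; Statherian, Calymmian, Ectasian, Stenian, Tonian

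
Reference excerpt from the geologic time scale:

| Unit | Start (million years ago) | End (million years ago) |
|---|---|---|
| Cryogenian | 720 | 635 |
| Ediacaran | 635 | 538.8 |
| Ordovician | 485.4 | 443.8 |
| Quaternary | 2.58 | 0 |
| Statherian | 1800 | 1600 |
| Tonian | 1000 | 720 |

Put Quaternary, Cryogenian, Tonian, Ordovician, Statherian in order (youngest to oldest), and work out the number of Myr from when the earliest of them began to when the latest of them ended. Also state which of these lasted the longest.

From the excerpt: Quaternary 2.58–0; Cryogenian 720–635; Tonian 1000–720; Ordovician 485.4–443.8; Statherian 1800–1600 (Ma).
Larger Ma is earlier, so the oldest is Statherian and the youngest is Quaternary; youngest to oldest: Quaternary, Ordovician, Cryogenian, Tonian, Statherian.
Oldest start 1800 minus youngest end 0 gives 1800 Myr overall.
Individual lengths (start − end): Ordovician 41.6; Tonian 280; Cryogenian 85; Statherian 200; Quaternary 2.58. The largest is Tonian at 280 Myr.

Quaternary → Ordovician → Cryogenian → Tonian → Statherian; total span 1800 Myr; longest is Tonian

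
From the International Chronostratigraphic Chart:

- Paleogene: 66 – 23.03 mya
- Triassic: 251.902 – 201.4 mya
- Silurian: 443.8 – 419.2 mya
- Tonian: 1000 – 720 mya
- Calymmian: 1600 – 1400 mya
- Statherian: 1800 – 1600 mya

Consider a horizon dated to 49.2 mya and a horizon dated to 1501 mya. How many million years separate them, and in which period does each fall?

Elapsed time: 1501 − 49.2 = 1451.8 Myr.
49.2 Ma lies within 66–23.03 Ma: Paleogene.
1501 Ma lies within 1600–1400 Ma: Calymmian.

1451.8 million years apart; the first in the Paleogene, the second in the Calymmian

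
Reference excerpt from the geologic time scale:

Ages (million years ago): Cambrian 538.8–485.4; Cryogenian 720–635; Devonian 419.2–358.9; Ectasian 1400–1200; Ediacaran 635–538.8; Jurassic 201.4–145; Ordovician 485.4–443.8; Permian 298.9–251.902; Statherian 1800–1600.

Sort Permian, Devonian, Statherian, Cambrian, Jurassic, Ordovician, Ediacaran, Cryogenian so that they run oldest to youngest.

Statherian, then Cryogenian, then Ediacaran, then Cambrian, then Ordovician, then Devonian, then Permian, then Jurassic

Read off each span (Ma): Permian 298.9–251.902; Devonian 419.2–358.9; Statherian 1800–1600; Cambrian 538.8–485.4; Jurassic 201.4–145; Ordovician 485.4–443.8; Ediacaran 635–538.8; Cryogenian 720–635.
Larger Ma is older, so oldest→youngest is Statherian, Cryogenian, Ediacaran, Cambrian, Ordovician, Devonian, Permian, Jurassic.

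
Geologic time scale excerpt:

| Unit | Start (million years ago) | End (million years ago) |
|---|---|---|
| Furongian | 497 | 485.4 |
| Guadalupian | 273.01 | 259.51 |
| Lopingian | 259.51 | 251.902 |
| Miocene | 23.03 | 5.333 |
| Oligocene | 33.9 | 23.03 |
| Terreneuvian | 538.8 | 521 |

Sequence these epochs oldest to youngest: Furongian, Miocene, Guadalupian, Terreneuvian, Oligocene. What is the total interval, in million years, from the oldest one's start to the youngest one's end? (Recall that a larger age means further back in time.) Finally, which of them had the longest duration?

Terreneuvian → Furongian → Guadalupian → Oligocene → Miocene; total span 533.467 Myr; longest is Terreneuvian

From the excerpt: Furongian 497–485.4; Miocene 23.03–5.333; Guadalupian 273.01–259.51; Terreneuvian 538.8–521; Oligocene 33.9–23.03 (Ma).
Larger Ma is earlier, so the oldest is Terreneuvian and the youngest is Miocene; oldest to youngest: Terreneuvian, Furongian, Guadalupian, Oligocene, Miocene.
Oldest start 538.8 minus youngest end 5.333 gives 533.467 Myr overall.
Individual lengths (start − end): Guadalupian 13.5; Oligocene 10.87; Terreneuvian 17.8; Furongian 11.6; Miocene 17.697. The largest is Terreneuvian at 17.8 Myr.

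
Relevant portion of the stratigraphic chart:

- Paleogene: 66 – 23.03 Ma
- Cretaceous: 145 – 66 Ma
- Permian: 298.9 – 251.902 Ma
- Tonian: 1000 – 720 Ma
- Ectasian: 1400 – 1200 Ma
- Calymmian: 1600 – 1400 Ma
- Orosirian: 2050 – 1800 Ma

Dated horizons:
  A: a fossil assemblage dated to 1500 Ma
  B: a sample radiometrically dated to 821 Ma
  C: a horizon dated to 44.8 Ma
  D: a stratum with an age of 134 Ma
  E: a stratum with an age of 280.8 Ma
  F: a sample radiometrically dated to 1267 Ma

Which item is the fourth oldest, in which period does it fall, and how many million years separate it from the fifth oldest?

Larger Ma means older, so oldest first: A 1500 > F 1267 > B 821 > E 280.8 > D 134 > C 44.8.
Counting 4 along gives E (280.8 Ma); the excerpt puts that inside the Permian, 298.9–251.902 Ma.
Next in line is D (134 Ma), and 280.8 − 134 = 146.8 Myr.

E, in the Permian; 146.8 million years to D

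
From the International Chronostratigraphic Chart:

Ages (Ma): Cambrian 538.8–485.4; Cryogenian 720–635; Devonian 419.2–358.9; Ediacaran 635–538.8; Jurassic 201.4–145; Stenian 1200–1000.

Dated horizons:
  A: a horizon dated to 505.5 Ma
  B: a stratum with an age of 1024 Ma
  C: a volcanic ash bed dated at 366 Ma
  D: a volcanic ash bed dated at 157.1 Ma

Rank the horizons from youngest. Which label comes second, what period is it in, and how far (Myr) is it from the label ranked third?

Smaller Ma means younger, so youngest first: D 157.1 < C 366 < A 505.5 < B 1024.
Counting 2 along gives C (366 Ma); the excerpt puts that inside the Devonian, 419.2–358.9 Ma.
Next in line is A (505.5 Ma), and 505.5 − 366 = 139.5 Myr.

C, in the Devonian; 139.5 million years to A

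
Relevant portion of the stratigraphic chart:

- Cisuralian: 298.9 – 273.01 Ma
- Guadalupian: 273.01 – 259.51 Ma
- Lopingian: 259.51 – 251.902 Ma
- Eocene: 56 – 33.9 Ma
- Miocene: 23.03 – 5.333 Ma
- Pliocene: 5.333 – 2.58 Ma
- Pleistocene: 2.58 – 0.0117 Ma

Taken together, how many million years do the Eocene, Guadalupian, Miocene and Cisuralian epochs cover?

79.187 million years

Each duration: Eocene = 22.1; Guadalupian = 13.5; Miocene = 17.697; Cisuralian = 25.89.
Sum: 22.1 + 13.5 + 17.697 + 25.89 = 79.187 Myr.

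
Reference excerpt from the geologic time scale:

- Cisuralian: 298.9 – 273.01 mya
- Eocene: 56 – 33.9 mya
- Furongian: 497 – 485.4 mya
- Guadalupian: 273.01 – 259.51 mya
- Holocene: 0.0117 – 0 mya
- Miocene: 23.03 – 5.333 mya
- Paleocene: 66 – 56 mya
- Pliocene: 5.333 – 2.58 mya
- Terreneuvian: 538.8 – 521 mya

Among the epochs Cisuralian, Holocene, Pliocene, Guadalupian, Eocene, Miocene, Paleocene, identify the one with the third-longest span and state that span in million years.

Start − end for each: Cisuralian 298.9 − 273.01 = 25.89; Holocene 0.0117 − 0 = 0.0117; Pliocene 5.333 − 2.58 = 2.753; Guadalupian 273.01 − 259.51 = 13.5; Eocene 56 − 33.9 = 22.1; Miocene 23.03 − 5.333 = 17.697; Paleocene 66 − 56 = 10.
Ranking these from longest: Cisuralian > Eocene > Miocene > Guadalupian > Paleocene > Pliocene > Holocene.
Position 3 in that ranking is Miocene, which lasted 17.697 Myr.

Miocene, 17.697 million years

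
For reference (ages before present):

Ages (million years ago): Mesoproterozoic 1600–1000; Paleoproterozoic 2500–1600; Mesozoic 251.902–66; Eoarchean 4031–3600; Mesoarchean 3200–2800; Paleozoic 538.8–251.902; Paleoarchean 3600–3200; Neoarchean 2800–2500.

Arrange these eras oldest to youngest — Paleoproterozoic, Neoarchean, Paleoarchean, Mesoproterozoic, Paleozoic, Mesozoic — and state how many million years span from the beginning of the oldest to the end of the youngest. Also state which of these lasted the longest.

From the excerpt: Paleoproterozoic 2500–1600; Neoarchean 2800–2500; Paleoarchean 3600–3200; Mesoproterozoic 1600–1000; Paleozoic 538.8–251.902; Mesozoic 251.902–66 (Ma).
Larger Ma is earlier, so the oldest is Paleoarchean and the youngest is Mesozoic; oldest to youngest: Paleoarchean, Neoarchean, Paleoproterozoic, Mesoproterozoic, Paleozoic, Mesozoic.
Oldest start 3600 minus youngest end 66 gives 3534 Myr overall.
Individual lengths (start − end): Paleoproterozoic 900; Mesoproterozoic 600; Paleozoic 286.898; Neoarchean 300; Paleoarchean 400; Mesozoic 185.902. The largest is Paleoproterozoic at 900 Myr.

Paleoarchean → Neoarchean → Paleoproterozoic → Mesoproterozoic → Paleozoic → Mesozoic; total span 3534 Myr; longest is Paleoproterozoic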